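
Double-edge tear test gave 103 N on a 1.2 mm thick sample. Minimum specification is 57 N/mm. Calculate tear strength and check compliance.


Tear strength = 103 / 1.2 = 85.8 N/mm
Required minimum = 57 N/mm
Compliant: Yes


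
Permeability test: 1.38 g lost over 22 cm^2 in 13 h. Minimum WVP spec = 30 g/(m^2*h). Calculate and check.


WVP = 1.38 / (22 x 13) x 10000 = 48.25 g/(m^2*h)
Minimum: 30 g/(m^2*h)
Meets spec: Yes


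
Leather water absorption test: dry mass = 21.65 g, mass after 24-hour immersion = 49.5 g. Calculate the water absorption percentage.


128.6%


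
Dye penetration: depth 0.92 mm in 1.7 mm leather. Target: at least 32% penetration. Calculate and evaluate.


Penetration = 54.1%
Meets target: Yes

Penetration = 0.92 / 1.7 x 100 = 54.1%
Target: 32%
Meets target: Yes


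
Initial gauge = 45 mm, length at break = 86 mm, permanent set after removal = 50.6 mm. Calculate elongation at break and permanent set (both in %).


Elongation at break = 91.1%
Permanent set = 12.4%

Elongation at break = (86 - 45) / 45 x 100 = 91.1%
Permanent set = (50.6 - 45) / 45 x 100 = 12.4%


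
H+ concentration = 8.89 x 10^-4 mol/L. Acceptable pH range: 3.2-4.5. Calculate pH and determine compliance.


pH = -log10(8.89 x 10^-4) = 3.05
Range: 3.2 to 4.5
Compliant: No


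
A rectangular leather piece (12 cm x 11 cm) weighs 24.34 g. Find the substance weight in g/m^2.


Area = 12 x 11 = 132 cm^2
SW = 24.34 / 132 x 10000 = 1843.9 g/m^2


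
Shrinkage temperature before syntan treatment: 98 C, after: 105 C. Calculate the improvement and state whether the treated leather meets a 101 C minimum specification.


Improvement = 7 C
Meets 101 C spec: Yes


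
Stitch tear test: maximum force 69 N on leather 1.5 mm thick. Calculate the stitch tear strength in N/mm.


46.0 N/mm

Stitch tear strength = force / thickness
STS = 69 / 1.5 = 46.0 N/mm


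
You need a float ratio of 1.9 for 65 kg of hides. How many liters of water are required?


Water = hide weight x target ratio
Water = 65 x 1.9 = 123.5 L


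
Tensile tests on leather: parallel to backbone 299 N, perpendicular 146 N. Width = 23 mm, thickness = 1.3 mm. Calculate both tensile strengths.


Area = 23 x 1.3 = 29.9 mm^2
TS (parallel) = 299 / 29.9 = 10.00 N/mm^2
TS (perpendicular) = 146 / 29.9 = 4.88 N/mm^2


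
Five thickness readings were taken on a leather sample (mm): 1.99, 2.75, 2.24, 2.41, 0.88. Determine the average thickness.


Sum = 1.99 + 2.75 + 2.24 + 2.41 + 0.88 = 10.27
Average = 10.27 / 5 = 2.05 mm


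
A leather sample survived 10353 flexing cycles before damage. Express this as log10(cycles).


4.02

log10(10353) = 4.02


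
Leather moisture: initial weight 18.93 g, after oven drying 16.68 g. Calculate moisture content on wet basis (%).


11.9%

Moisture = 18.93 - 16.68 = 2.25 g
MC = 2.25 / 18.93 x 100 = 11.9%


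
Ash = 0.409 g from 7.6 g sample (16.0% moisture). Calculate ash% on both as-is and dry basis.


As-is ash% = 0.409 / 7.6 x 100 = 5.38%
Dry mass = 7.6 x (100 - 16.0) / 100 = 6.384 g
Dry-basis ash% = 0.409 / 6.384 x 100 = 6.41%


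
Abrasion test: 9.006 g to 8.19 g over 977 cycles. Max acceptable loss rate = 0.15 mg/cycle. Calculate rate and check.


Loss = 9.006 - 8.19 = 0.816 g
Rate = 0.816 g / 977 cycles x 1000 = 0.835 mg/cycle
Max = 0.15 mg/cycle
Passes: No


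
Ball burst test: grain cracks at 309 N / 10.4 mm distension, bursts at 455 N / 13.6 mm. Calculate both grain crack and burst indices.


Crack index = 29.7 N/mm
Burst index = 33.5 N/mm


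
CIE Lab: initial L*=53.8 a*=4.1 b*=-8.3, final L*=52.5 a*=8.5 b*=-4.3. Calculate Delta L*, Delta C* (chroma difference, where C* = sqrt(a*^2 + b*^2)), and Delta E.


Delta L* = -1.3
Delta C* = 0.27
Delta E = 6.09

Delta L* = 52.5 - 53.8 = -1.3
C1* = sqrt((4.1)^2 + (-8.3)^2) = 9.257
C2* = sqrt((8.5)^2 + (-4.3)^2) = 9.526
Delta C* = 9.526 - 9.257 = 0.27
Delta E = sqrt((-1.3)^2 + (4.4)^2 + (4.0)^2) = 6.09


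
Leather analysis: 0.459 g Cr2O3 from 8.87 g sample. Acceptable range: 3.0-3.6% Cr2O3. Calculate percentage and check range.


Cr2O3% = 0.459 / 8.87 x 100 = 5.17%
Acceptable range: 3.0 to 3.6%
Within range: No


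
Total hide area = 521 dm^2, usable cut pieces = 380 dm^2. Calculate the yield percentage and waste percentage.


Yield = 72.9%
Waste = 27.1%

Yield = 380 / 521 x 100 = 72.9%
Waste = 521 - 380 = 141 dm^2
Waste% = 100 - 72.9 = 27.1%


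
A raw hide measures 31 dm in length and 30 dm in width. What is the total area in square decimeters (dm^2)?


930 dm^2

Area = length x width
Area = 31 x 30 = 930 dm^2


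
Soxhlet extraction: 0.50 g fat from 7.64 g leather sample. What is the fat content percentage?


Fat content = 0.50 / 7.64 x 100
Fat = 6.5%


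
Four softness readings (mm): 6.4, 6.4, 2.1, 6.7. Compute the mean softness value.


5.40 mm

Sum = 6.4 + 6.4 + 2.1 + 6.7
Mean = 21.6 / 4 = 5.40 mm


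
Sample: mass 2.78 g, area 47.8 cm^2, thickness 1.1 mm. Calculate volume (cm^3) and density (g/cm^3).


Volume = 5.258 cm^3
Density = 0.529 g/cm^3

Thickness in cm = 1.1 / 10 = 0.11 cm
Volume = 47.8 x 0.11 = 5.258 cm^3
Density = 2.78 / 5.258 = 0.529 g/cm^3


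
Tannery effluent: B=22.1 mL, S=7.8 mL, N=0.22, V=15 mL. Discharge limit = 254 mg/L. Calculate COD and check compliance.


COD = 1677.9 mg/L
Compliant: No

COD = (22.1 - 7.8) x 0.22 x 8000 / 15 = 1677.9 mg/L
Limit: 254 mg/L
Compliant: No


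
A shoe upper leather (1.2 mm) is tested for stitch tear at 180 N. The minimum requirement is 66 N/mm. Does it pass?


STS = 150.0 N/mm
Passes: Yes

STS = 180 / 1.2 = 150.0 N/mm
Minimum required: 66 N/mm
Passes: Yes


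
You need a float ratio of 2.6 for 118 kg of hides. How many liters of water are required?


Water = hide weight x target ratio
Water = 118 x 2.6 = 306.8 L


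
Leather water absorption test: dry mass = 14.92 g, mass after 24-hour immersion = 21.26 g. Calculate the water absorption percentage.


42.5%

Water absorbed = 21.26 - 14.92 = 6.34 g
WA% = 6.34 / 14.92 x 100 = 42.5%


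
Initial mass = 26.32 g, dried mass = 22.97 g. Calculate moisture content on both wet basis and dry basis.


Wet basis = 12.7%
Dry basis = 14.6%


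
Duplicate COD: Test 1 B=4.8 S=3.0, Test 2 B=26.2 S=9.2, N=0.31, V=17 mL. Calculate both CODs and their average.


COD1 = 262.6 mg/L
COD2 = 2480.0 mg/L
Average = 1371.3 mg/L

COD1 = (4.8 - 3.0) x 0.31 x 8000 / 17 = 262.6 mg/L
COD2 = (26.2 - 9.2) x 0.31 x 8000 / 17 = 2480.0 mg/L
Average = (262.6 + 2480.0) / 2 = 1371.3 mg/L


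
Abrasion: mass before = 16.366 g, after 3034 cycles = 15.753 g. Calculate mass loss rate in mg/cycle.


0.202 mg/cycle


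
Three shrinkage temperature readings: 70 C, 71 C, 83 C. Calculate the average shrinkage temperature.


74.7 C

Average = (70 + 71 + 83) / 3
Average = 224 / 3 = 74.7 C


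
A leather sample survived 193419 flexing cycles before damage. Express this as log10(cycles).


5.29

log10(193419) = 5.29


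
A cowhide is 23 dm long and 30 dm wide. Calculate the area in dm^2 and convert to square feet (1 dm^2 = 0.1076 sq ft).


690 dm^2
74.24 sq ft


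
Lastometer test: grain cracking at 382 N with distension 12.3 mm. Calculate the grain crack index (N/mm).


Grain crack index = force / distension
Index = 382 / 12.3 = 31.1 N/mm


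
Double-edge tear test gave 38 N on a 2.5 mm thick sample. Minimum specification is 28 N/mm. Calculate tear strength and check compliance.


Tear strength = 15.2 N/mm
Compliant: No

Tear strength = 38 / 2.5 = 15.2 N/mm
Required minimum = 28 N/mm
Compliant: No


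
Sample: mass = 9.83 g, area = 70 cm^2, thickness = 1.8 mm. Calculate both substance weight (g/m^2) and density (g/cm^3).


Substance weight = 1404.3 g/m^2
Density = 0.780 g/cm^3

SW = 9.83 / 70 x 10000 = 1404.3 g/m^2
Volume = 70 x 1.8 / 10 = 12.60 cm^3
Density = 9.83 / 12.60 = 0.780 g/cm^3


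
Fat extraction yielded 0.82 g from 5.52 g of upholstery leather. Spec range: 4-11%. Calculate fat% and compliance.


Fat% = 0.82 / 5.52 x 100 = 14.9%
Spec range: 4-11%
Compliant: No


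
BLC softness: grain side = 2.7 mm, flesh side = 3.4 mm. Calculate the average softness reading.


3.05 mm


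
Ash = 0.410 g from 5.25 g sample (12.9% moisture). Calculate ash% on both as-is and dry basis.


As-is ash = 7.81%
Dry-basis ash = 8.97%


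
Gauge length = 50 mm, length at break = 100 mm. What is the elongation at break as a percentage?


100.0%

Extension = 100 - 50 = 50 mm
Elongation = 50 / 50 x 100 = 100.0%


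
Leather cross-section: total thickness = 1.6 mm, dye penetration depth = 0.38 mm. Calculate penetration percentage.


Penetration% = 0.38 / 1.6 x 100
Penetration = 23.8%


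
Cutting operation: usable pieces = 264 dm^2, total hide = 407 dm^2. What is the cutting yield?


Yield = usable / total x 100
Yield = 264 / 407 x 100 = 64.9%


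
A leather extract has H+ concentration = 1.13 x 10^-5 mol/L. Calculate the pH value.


pH = -log10[H+]
pH = -log10(1.13 x 10^-5) = 4.95


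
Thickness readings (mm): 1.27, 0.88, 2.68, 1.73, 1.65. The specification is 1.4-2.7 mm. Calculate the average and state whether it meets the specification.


Average = 1.64 mm
Within specification: Yes


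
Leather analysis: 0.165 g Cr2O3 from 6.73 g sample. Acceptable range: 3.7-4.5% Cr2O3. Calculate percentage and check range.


Cr2O3 = 2.45%
Within range: No

Cr2O3% = 0.165 / 6.73 x 100 = 2.45%
Acceptable range: 3.7 to 4.5%
Within range: No


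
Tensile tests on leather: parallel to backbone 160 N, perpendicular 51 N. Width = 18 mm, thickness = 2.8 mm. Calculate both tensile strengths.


Parallel = 3.17 N/mm^2
Perpendicular = 1.01 N/mm^2

Area = 18 x 2.8 = 50.4 mm^2
TS (parallel) = 160 / 50.4 = 3.17 N/mm^2
TS (perpendicular) = 51 / 50.4 = 1.01 N/mm^2


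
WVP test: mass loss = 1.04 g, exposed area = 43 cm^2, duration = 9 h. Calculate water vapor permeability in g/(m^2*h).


26.87 g/(m^2*h)

WVP = mass_loss / (area x time) x 10000
WVP = 1.04 / (43 x 9) x 10000
WVP = 1.04 / 387 x 10000 = 26.87 g/(m^2*h)


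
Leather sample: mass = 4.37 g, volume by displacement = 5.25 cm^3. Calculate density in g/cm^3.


0.832 g/cm^3


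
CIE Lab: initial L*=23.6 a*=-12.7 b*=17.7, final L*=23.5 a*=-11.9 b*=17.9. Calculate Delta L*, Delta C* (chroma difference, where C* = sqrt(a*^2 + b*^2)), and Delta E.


Delta L* = 23.5 - 23.6 = -0.1
C1* = sqrt((-12.7)^2 + (17.7)^2) = 21.785
C2* = sqrt((-11.9)^2 + (17.9)^2) = 21.495
Delta C* = 21.495 - 21.785 = -0.29
Delta E = sqrt((-0.1)^2 + (0.8)^2 + (0.2)^2) = 0.83


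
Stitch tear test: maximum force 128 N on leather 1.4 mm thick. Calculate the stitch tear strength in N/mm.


Stitch tear strength = force / thickness
STS = 128 / 1.4 = 91.4 N/mm


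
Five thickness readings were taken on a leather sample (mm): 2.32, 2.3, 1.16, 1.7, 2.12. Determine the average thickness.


Sum = 2.32 + 2.3 + 1.16 + 1.7 + 2.12 = 9.60
Average = 9.60 / 5 = 1.92 mm


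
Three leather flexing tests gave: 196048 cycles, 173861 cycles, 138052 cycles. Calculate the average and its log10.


Average = 169320 cycles
log10 = 5.23


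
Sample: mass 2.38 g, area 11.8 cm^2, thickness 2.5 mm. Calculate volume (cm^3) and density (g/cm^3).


Volume = 2.950 cm^3
Density = 0.807 g/cm^3

Thickness in cm = 2.5 / 10 = 0.25 cm
Volume = 11.8 x 0.25 = 2.950 cm^3
Density = 2.38 / 2.950 = 0.807 g/cm^3


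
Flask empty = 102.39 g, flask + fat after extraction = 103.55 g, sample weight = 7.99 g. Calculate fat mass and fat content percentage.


Fat mass = 1.16 g
Fat content = 14.5%

Fat mass = 103.55 - 102.39 = 1.16 g
Fat% = 1.16 / 7.99 x 100 = 14.5%


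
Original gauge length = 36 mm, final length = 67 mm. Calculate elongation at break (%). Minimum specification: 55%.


Extension = 67 - 36 = 31 mm
Elongation = 31 / 36 x 100 = 86.1%
Minimum required: 55%
Meets specification: Yes


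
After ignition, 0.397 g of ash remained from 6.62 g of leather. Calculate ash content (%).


Ash% = 0.397 / 6.62 x 100
Ash% = 6.00%


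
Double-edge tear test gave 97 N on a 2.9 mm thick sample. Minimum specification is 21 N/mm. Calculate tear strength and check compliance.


Tear strength = 97 / 2.9 = 33.4 N/mm
Required minimum = 21 N/mm
Compliant: Yes


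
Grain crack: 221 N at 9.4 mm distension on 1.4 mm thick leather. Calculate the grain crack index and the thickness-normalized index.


Crack index = 221 / 9.4 = 23.5 N/mm
Normalized = 23.5 / 1.4 = 16.8 N/mm per mm


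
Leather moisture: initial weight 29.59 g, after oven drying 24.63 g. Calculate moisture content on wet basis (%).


16.8%

Moisture = 29.59 - 24.63 = 4.96 g
MC = 4.96 / 29.59 x 100 = 16.8%


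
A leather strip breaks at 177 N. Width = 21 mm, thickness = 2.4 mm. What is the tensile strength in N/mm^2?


Cross-sectional area = 21 x 2.4 = 50.4 mm^2
Tensile strength = 177 / 50.4 = 3.51 N/mm^2


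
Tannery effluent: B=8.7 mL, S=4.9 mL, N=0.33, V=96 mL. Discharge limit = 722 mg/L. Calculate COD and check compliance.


COD = 104.5 mg/L
Compliant: Yes

COD = (8.7 - 4.9) x 0.33 x 8000 / 96 = 104.5 mg/L
Limit: 722 mg/L
Compliant: Yes


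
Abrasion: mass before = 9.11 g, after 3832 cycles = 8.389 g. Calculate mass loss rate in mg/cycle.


0.188 mg/cycle

Mass loss = 9.11 - 8.389 = 0.721 g
Rate = 0.721 / 3832 x 1000 = 0.188 mg/cycle


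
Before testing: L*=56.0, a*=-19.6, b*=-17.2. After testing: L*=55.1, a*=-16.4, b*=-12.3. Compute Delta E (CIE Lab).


dL = 55.1 - 56.0 = -0.9
da = -16.4 - (-19.6) = 3.2
db = -12.3 - (-17.2) = 4.9
dE = sqrt((-0.9)^2 + (3.2)^2 + (4.9)^2) = 5.92


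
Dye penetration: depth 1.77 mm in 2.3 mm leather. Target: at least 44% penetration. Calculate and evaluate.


Penetration = 77.0%
Meets target: Yes

Penetration = 1.77 / 2.3 x 100 = 77.0%
Target: 44%
Meets target: Yes


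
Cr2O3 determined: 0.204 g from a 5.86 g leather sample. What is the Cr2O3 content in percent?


3.48%

Cr2O3% = 0.204 / 5.86 x 100
Cr2O3% = 3.48%


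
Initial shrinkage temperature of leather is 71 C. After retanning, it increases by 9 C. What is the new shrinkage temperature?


80 C

New Ts = 71 + 9 = 80 C


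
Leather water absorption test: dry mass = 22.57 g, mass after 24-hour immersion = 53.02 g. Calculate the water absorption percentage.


134.9%


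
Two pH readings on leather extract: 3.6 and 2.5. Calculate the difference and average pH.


Difference = 1.1
Average pH = 3.05


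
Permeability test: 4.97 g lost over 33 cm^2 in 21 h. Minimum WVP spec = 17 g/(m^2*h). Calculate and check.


WVP = 71.72 g/(m^2*h)
Meets specification: Yes

WVP = 4.97 / (33 x 21) x 10000 = 71.72 g/(m^2*h)
Minimum: 17 g/(m^2*h)
Meets spec: Yes


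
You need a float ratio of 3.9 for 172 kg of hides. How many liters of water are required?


670.8 L

Water = hide weight x target ratio
Water = 172 x 3.9 = 670.8 L


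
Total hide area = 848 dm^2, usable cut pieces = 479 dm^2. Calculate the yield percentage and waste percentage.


Yield = 56.5%
Waste = 43.5%

Yield = 479 / 848 x 100 = 56.5%
Waste = 848 - 479 = 369 dm^2
Waste% = 100 - 56.5 = 43.5%


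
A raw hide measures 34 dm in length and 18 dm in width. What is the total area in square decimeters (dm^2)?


Area = length x width
Area = 34 x 18 = 612 dm^2


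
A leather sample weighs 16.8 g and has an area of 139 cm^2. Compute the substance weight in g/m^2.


Substance weight = mass / area x 10000
SW = 16.8 / 139 x 10000
SW = 1208.6 g/m^2


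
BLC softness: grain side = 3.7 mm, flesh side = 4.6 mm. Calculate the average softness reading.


4.15 mm

Average = (3.7 + 4.6) / 2
Average = 4.15 mm


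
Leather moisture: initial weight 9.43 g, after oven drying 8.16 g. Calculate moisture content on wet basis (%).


Moisture = 9.43 - 8.16 = 1.27 g
MC = 1.27 / 9.43 x 100 = 13.5%


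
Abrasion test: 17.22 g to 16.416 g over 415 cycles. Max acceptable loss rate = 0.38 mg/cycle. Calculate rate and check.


Loss = 17.22 - 16.416 = 0.804 g
Rate = 0.804 g / 415 cycles x 1000 = 1.937 mg/cycle
Max = 0.38 mg/cycle
Passes: No


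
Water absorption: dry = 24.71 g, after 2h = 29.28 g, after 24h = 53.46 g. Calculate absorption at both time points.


2h absorption = 18.5%
24h absorption = 116.3%

WA (2h) = (29.28 - 24.71) / 24.71 x 100 = 18.5%
WA (24h) = (53.46 - 24.71) / 24.71 x 100 = 116.3%


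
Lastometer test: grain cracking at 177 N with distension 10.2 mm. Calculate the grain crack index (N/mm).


Grain crack index = force / distension
Index = 177 / 10.2 = 17.4 N/mm


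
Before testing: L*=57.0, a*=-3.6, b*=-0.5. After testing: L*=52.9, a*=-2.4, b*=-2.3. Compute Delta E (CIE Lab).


dL = 52.9 - 57.0 = -4.1
da = -2.4 - (-3.6) = 1.2
db = -2.3 - (-0.5) = -1.8
dE = sqrt((-4.1)^2 + (1.2)^2 + (-1.8)^2) = 4.64


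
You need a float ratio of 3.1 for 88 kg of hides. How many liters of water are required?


272.8 L


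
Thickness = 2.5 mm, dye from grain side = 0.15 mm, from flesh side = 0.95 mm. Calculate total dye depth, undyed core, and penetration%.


Total dyed = 1.10 mm
Undyed core = 1.40 mm
Penetration = 44.0%

Total dyed = 0.15 + 0.95 = 1.10 mm
Undyed core = 2.5 - 1.10 = 1.40 mm
Penetration = 1.10 / 2.5 x 100 = 44.0%


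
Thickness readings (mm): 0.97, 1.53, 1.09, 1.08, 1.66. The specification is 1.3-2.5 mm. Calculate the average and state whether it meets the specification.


Sum = 6.33
Average = 6.33 / 5 = 1.27 mm
Specification range: 1.3 to 2.5 mm
Within spec: No


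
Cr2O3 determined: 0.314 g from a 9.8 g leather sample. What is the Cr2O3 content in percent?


Cr2O3% = 0.314 / 9.8 x 100
Cr2O3% = 3.20%


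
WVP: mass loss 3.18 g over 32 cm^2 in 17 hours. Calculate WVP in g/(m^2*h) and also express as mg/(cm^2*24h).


WVP = 3.18 / (32 x 17) x 10000 = 58.46 g/(m^2*h)
Mass loss in mg = 3.18 x 1000 = 3180 mg
Per cm^2 per 24h in mg: 3180 x 24 / (32 x 17) = 76320 / 544 = 140.29 mg/(cm^2*24h)


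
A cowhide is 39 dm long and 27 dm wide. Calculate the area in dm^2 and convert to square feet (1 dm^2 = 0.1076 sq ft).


Area = 39 x 27 = 1053 dm^2
Conversion: 1053 x 0.1076 = 113.30 sq ft


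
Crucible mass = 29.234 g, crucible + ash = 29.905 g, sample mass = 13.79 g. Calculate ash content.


Ash mass = 0.671 g
Ash content = 4.87%

Ash mass = 29.905 - 29.234 = 0.671 g
Ash% = 0.671 / 13.79 x 100 = 4.87%


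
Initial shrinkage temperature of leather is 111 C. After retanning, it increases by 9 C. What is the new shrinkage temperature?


120 C


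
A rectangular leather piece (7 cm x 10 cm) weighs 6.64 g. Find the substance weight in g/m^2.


Area = 7 x 10 = 70 cm^2
SW = 6.64 / 70 x 10000 = 948.6 g/m^2


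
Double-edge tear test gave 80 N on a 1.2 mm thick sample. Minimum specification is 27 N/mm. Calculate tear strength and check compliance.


Tear strength = 66.7 N/mm
Compliant: Yes

Tear strength = 80 / 1.2 = 66.7 N/mm
Required minimum = 27 N/mm
Compliant: Yes


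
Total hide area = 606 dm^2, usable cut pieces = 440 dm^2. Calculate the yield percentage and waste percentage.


Yield = 440 / 606 x 100 = 72.6%
Waste = 606 - 440 = 166 dm^2
Waste% = 100 - 72.6 = 27.4%


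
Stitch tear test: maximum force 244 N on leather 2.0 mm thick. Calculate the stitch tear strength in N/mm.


Stitch tear strength = force / thickness
STS = 244 / 2.0 = 122.0 N/mm


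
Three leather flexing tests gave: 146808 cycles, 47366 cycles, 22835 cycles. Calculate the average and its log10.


Average = 72336 cycles
log10 = 4.86


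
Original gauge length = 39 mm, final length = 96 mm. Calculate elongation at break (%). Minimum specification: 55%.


Elongation = 146.2%
Meets spec: Yes

Extension = 96 - 39 = 57 mm
Elongation = 57 / 39 x 100 = 146.2%
Minimum required: 55%
Meets specification: Yes


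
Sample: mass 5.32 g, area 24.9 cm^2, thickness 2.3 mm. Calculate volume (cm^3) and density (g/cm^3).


Thickness in cm = 2.3 / 10 = 0.23 cm
Volume = 24.9 x 0.23 = 5.727 cm^3
Density = 5.32 / 5.727 = 0.929 g/cm^3


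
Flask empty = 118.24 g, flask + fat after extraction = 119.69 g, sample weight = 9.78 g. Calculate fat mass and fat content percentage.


Fat mass = 1.45 g
Fat content = 14.8%

Fat mass = 119.69 - 118.24 = 1.45 g
Fat% = 1.45 / 9.78 x 100 = 14.8%


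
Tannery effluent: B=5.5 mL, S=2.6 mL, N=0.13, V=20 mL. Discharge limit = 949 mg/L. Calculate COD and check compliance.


COD = 150.8 mg/L
Compliant: Yes

COD = (5.5 - 2.6) x 0.13 x 8000 / 20 = 150.8 mg/L
Limit: 949 mg/L
Compliant: Yes


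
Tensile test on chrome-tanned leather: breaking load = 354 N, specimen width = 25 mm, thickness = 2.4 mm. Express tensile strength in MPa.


5.90 MPa


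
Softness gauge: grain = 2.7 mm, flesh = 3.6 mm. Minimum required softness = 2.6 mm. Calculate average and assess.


Average = (2.7 + 3.6) / 2 = 3.15 mm
Minimum = 2.6 mm
Meets requirement: Yes


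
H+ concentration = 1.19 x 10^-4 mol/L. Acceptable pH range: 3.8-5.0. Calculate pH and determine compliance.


pH = 3.92
Compliant: Yes


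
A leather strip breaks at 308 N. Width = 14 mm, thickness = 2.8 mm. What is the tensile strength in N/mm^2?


7.86 N/mm^2

Cross-sectional area = 14 x 2.8 = 39.2 mm^2
Tensile strength = 308 / 39.2 = 7.86 N/mm^2


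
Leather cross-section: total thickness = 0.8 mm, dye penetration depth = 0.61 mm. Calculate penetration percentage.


76.3%

Penetration% = 0.61 / 0.8 x 100
Penetration = 76.3%


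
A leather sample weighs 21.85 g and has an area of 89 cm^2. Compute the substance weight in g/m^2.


2455.1 g/m^2


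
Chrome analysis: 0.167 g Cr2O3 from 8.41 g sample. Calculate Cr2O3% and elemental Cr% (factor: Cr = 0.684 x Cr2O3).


Cr2O3 = 1.99%
Cr = 1.36%

Cr2O3% = 0.167 / 8.41 x 100 = 1.99%
Cr% = 1.99 x 0.684 = 1.36%


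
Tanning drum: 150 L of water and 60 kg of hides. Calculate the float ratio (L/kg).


Float ratio = water / hide weight
Ratio = 150 / 60 = 2.5


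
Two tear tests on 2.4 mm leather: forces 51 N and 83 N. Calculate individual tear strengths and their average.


Tear 1 = 21.3 N/mm
Tear 2 = 34.6 N/mm
Average = 28.0 N/mm


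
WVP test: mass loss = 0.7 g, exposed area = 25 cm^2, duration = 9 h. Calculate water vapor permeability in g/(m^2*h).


WVP = mass_loss / (area x time) x 10000
WVP = 0.7 / (25 x 9) x 10000
WVP = 0.7 / 225 x 10000 = 31.11 g/(m^2*h)


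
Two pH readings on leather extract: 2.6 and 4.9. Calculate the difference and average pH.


Difference = 2.3
Average pH = 3.75


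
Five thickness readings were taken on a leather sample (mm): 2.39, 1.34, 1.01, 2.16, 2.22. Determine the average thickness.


1.82 mm

Sum = 2.39 + 1.34 + 1.01 + 2.16 + 2.22 = 9.12
Average = 9.12 / 5 = 1.82 mm


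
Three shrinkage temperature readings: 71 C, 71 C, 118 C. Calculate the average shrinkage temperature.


86.7 C

Average = (71 + 71 + 118) / 3
Average = 260 / 3 = 86.7 C


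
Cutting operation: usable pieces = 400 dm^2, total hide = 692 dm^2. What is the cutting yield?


Yield = usable / total x 100
Yield = 400 / 692 x 100 = 57.8%


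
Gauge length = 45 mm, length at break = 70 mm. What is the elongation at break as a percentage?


55.6%

Extension = 70 - 45 = 25 mm
Elongation = 25 / 45 x 100 = 55.6%


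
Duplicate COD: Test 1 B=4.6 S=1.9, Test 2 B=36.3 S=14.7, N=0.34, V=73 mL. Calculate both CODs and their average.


COD1 = 100.6 mg/L
COD2 = 804.8 mg/L
Average = 452.7 mg/L


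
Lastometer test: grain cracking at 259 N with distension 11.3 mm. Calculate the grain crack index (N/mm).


22.9 N/mm


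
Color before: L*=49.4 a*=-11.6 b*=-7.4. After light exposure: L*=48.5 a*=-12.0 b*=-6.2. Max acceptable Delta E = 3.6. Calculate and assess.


Delta E = 1.55
Passes: Yes

dL = -0.9, da = -0.4, db = 1.2
dE = sqrt((-0.9)^2 + (-0.4)^2 + (1.2)^2) = 1.55
Max = 3.6
Passes: Yes


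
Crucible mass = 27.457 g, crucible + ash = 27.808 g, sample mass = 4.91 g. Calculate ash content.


Ash mass = 27.808 - 27.457 = 0.351 g
Ash% = 0.351 / 4.91 x 100 = 7.15%


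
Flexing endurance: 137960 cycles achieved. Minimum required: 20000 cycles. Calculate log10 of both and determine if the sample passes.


log10(137960) = 5.14
log10(20000) = 4.30
Passes: Yes


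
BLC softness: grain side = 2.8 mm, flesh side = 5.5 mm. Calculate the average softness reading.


Average = (2.8 + 5.5) / 2
Average = 4.15 mm


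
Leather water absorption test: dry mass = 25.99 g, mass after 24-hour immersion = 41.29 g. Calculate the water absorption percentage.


Water absorbed = 41.29 - 25.99 = 15.30 g
WA% = 15.30 / 25.99 x 100 = 58.9%


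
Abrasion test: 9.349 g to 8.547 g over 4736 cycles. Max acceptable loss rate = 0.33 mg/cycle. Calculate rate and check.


Loss = 9.349 - 8.547 = 0.802 g
Rate = 0.802 g / 4736 cycles x 1000 = 0.169 mg/cycle
Max = 0.33 mg/cycle
Passes: Yes


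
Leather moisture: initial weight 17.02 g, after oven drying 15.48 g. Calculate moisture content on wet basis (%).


Moisture = 17.02 - 15.48 = 1.54 g
MC = 1.54 / 17.02 x 100 = 9.0%


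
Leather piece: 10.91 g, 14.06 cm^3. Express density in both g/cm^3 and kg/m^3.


Density = 10.91 / 14.06 = 0.776 g/cm^3
Convert: 0.776 x 1000 = 776 kg/m^3


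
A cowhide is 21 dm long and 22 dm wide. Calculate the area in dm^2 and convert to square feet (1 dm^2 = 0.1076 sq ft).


Area = 21 x 22 = 462 dm^2
Conversion: 462 x 0.1076 = 49.71 sq ft


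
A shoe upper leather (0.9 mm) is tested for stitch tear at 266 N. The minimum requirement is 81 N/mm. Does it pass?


STS = 295.6 N/mm
Passes: Yes

STS = 266 / 0.9 = 295.6 N/mm
Minimum required: 81 N/mm
Passes: Yes


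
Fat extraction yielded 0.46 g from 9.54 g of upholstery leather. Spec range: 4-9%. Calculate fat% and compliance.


Fat% = 0.46 / 9.54 x 100 = 4.8%
Spec range: 4-9%
Compliant: Yes


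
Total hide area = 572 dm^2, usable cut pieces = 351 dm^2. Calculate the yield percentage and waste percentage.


Yield = 351 / 572 x 100 = 61.4%
Waste = 572 - 351 = 221 dm^2
Waste% = 100 - 61.4 = 38.6%


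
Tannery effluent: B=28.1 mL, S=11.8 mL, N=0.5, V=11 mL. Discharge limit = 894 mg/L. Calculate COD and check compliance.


COD = 5927.3 mg/L
Compliant: No

COD = (28.1 - 11.8) x 0.5 x 8000 / 11 = 5927.3 mg/L
Limit: 894 mg/L
Compliant: No


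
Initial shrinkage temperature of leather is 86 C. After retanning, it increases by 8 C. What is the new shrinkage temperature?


94 C

New Ts = 86 + 8 = 94 C


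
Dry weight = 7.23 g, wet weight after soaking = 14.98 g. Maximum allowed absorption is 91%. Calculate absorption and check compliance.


Absorption = 107.2%
Compliant: No

WA = (14.98 - 7.23) / 7.23 x 100 = 107.2%
Maximum allowed: 91%
Compliant: No


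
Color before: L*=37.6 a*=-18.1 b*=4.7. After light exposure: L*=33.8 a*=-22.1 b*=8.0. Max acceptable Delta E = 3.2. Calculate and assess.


dL = -3.8, da = -4.0, db = 3.3
dE = sqrt((-3.8)^2 + (-4.0)^2 + (3.3)^2) = 6.43
Max = 3.2
Passes: No


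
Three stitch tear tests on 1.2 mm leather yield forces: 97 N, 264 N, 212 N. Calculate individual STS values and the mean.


STS1 = 97 / 1.2 = 80.8 N/mm
STS2 = 264 / 1.2 = 220.0 N/mm
STS3 = 212 / 1.2 = 176.7 N/mm
Mean = (80.8 + 220.0 + 176.7) / 3 = 159.2 N/mm


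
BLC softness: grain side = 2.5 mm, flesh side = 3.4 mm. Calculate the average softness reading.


Average = (2.5 + 3.4) / 2
Average = 2.95 mm


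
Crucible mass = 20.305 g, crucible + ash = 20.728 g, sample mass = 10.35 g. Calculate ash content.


Ash mass = 20.728 - 20.305 = 0.423 g
Ash% = 0.423 / 10.35 x 100 = 4.09%


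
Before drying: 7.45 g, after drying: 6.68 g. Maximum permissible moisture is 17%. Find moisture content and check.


Moisture content = 10.3%
Acceptable: Yes


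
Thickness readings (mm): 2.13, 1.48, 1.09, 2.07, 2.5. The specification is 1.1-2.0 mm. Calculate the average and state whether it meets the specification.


Average = 1.85 mm
Within specification: Yes

Sum = 9.27
Average = 9.27 / 5 = 1.85 mm
Specification range: 1.1 to 2.0 mm
Within spec: Yes


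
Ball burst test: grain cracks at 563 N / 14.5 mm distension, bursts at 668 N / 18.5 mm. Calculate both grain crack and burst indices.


Crack index = 38.8 N/mm
Burst index = 36.1 N/mm

Crack index = 563 / 14.5 = 38.8 N/mm
Burst index = 668 / 18.5 = 36.1 N/mm


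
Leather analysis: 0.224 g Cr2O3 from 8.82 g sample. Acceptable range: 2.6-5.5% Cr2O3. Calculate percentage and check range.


Cr2O3% = 0.224 / 8.82 x 100 = 2.54%
Acceptable range: 2.6 to 5.5%
Within range: No


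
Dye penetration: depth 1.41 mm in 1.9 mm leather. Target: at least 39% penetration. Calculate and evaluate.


Penetration = 74.2%
Meets target: Yes

Penetration = 1.41 / 1.9 x 100 = 74.2%
Target: 39%
Meets target: Yes


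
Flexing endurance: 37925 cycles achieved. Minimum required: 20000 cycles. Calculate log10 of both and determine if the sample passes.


Achieved: log10 = 4.58
Required: log10 = 4.30
Passes: Yes

log10(37925) = 4.58
log10(20000) = 4.30
Passes: Yes


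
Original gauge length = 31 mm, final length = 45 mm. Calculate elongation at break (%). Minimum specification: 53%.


Elongation = 45.2%
Meets spec: No

Extension = 45 - 31 = 14 mm
Elongation = 14 / 31 x 100 = 45.2%
Minimum required: 53%
Meets specification: No


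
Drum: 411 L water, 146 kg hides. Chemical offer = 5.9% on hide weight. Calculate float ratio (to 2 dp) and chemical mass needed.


Float ratio = 2.82
Chemical needed = 8.614 kg


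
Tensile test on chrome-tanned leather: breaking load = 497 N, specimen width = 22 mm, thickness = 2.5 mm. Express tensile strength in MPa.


9.04 MPa

Cross-section = 22 x 2.5 = 55.0 mm^2
TS = 497 / 55.0 = 9.04 MPa
(1 N/mm^2 = 1 MPa)


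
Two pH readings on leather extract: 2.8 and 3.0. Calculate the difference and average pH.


Difference = |2.8 - 3.0| = 0.2
Average = (2.8 + 3.0) / 2 = 2.90


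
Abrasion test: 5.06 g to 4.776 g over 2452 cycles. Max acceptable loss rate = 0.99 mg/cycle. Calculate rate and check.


Loss = 5.06 - 4.776 = 0.284 g
Rate = 0.284 g / 2452 cycles x 1000 = 0.116 mg/cycle
Max = 0.99 mg/cycle
Passes: Yes


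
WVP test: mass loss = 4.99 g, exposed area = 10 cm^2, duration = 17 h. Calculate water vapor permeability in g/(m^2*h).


WVP = mass_loss / (area x time) x 10000
WVP = 4.99 / (10 x 17) x 10000
WVP = 4.99 / 170 x 10000 = 293.53 g/(m^2*h)


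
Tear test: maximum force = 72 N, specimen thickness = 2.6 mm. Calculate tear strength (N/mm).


27.7 N/mm


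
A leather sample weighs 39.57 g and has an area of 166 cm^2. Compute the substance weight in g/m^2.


2383.7 g/m^2


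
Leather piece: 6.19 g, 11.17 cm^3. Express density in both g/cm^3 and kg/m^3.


Density = 6.19 / 11.17 = 0.554 g/cm^3
Convert: 0.554 x 1000 = 554 kg/m^3


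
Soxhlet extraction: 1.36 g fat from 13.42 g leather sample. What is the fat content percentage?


Fat content = 1.36 / 13.42 x 100
Fat = 10.1%


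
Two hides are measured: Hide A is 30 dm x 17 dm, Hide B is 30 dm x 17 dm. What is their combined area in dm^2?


Hide A area = 30 x 17 = 510 dm^2
Hide B area = 30 x 17 = 510 dm^2
Total = 510 + 510 = 1020 dm^2


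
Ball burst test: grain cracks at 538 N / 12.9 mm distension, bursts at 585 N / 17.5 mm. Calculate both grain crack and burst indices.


Crack index = 538 / 12.9 = 41.7 N/mm
Burst index = 585 / 17.5 = 33.4 N/mm


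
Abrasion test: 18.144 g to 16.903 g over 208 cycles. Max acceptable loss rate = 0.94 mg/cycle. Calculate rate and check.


Loss = 18.144 - 16.903 = 1.241 g
Rate = 1.241 g / 208 cycles x 1000 = 5.966 mg/cycle
Max = 0.94 mg/cycle
Passes: No


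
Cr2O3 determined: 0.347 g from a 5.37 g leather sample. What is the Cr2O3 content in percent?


6.46%

Cr2O3% = 0.347 / 5.37 x 100
Cr2O3% = 6.46%


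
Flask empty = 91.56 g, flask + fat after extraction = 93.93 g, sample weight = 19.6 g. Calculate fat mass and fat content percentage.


Fat mass = 93.93 - 91.56 = 2.37 g
Fat% = 2.37 / 19.6 x 100 = 12.1%


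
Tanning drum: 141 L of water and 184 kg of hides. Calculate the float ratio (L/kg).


0.8


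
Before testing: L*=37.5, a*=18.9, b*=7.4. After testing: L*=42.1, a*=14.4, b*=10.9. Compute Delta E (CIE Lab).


dL = 42.1 - 37.5 = 4.6
da = 14.4 - 18.9 = -4.5
db = 10.9 - 7.4 = 3.5
dE = sqrt((4.6)^2 + (-4.5)^2 + (3.5)^2) = 7.33


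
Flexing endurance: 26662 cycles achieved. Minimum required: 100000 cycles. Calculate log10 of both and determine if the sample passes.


log10(26662) = 4.43
log10(100000) = 5.00
Passes: No


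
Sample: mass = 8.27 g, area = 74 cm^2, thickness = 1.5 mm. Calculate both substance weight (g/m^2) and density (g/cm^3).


Substance weight = 1117.6 g/m^2
Density = 0.745 g/cm^3


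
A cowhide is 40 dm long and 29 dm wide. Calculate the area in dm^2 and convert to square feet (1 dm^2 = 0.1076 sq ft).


Area = 40 x 29 = 1160 dm^2
Conversion: 1160 x 0.1076 = 124.82 sq ft


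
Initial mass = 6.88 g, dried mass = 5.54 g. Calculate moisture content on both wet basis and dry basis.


Wet basis = 19.5%
Dry basis = 24.2%


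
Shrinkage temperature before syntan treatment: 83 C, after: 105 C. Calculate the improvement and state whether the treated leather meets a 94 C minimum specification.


Improvement = 105 - 83 = 22 C
Spec check: 105 C >= 94 C? Yes


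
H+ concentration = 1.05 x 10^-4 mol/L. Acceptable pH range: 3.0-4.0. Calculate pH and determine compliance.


pH = 3.98
Compliant: Yes

pH = -log10(1.05 x 10^-4) = 3.98
Range: 3.0 to 4.0
Compliant: Yes


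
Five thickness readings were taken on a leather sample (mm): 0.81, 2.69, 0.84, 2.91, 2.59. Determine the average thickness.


1.97 mm

Sum = 0.81 + 2.69 + 0.84 + 2.91 + 2.59 = 9.84
Average = 9.84 / 5 = 1.97 mm


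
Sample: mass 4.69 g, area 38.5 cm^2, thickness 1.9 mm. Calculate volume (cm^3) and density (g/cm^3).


Thickness in cm = 1.9 / 10 = 0.19 cm
Volume = 38.5 x 0.19 = 7.315 cm^3
Density = 4.69 / 7.315 = 0.641 g/cm^3


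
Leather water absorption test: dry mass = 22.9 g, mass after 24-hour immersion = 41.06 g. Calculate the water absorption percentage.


79.3%


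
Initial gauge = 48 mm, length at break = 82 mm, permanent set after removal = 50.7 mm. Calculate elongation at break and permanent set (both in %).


Elongation at break = 70.8%
Permanent set = 5.6%


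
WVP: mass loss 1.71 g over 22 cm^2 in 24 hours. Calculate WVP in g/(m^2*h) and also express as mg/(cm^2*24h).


WVP = 32.39 g/(m^2*h)
Daily rate = 77.73 mg/(cm^2*24h)

WVP = 1.71 / (22 x 24) x 10000 = 32.39 g/(m^2*h)
Mass loss in mg = 1.71 x 1000 = 1710 mg
Per cm^2 per 24h in mg: 1710 x 24 / (22 x 24) = 41040 / 528 = 77.73 mg/(cm^2*24h)


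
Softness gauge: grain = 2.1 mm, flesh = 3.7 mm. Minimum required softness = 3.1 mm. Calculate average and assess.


Average = (2.1 + 3.7) / 2 = 2.90 mm
Minimum = 3.1 mm
Meets requirement: No


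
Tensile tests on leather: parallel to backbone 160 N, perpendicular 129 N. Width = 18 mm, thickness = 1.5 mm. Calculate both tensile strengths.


Area = 18 x 1.5 = 27.0 mm^2
TS (parallel) = 160 / 27.0 = 5.93 N/mm^2
TS (perpendicular) = 129 / 27.0 = 4.78 N/mm^2


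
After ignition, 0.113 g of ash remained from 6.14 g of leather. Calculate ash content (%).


1.84%

Ash% = 0.113 / 6.14 x 100
Ash% = 1.84%


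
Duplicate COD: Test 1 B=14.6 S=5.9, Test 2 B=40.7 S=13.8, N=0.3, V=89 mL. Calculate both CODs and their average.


COD1 = 234.6 mg/L
COD2 = 725.4 mg/L
Average = 480.0 mg/L


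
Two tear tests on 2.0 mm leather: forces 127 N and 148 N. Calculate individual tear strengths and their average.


Tear 1 = 127 / 2.0 = 63.5 N/mm
Tear 2 = 148 / 2.0 = 74.0 N/mm
Average = (63.5 + 74.0) / 2 = 68.8 N/mm


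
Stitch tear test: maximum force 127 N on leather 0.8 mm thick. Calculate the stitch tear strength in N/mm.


158.8 N/mm


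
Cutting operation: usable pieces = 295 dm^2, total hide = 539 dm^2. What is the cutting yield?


54.7%


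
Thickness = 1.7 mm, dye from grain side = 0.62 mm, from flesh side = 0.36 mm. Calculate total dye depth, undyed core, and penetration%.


Total dyed = 0.62 + 0.36 = 0.98 mm
Undyed core = 1.7 - 0.98 = 0.72 mm
Penetration = 0.98 / 1.7 x 100 = 57.6%


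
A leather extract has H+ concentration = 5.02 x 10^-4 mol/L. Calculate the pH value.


pH = 3.30

pH = -log10[H+]
pH = -log10(5.02 x 10^-4) = 3.30


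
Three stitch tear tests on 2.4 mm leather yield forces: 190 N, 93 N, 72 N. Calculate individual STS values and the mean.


STS1 = 79.2 N/mm
STS2 = 38.8 N/mm
STS3 = 30.0 N/mm
Mean = 49.3 N/mm


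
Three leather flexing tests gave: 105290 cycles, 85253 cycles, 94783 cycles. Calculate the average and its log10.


Average = (105290 + 85253 + 94783) / 3 = 95109 cycles
log10(95109) = 4.98


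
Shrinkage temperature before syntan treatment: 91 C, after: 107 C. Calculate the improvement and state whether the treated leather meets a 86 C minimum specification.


Improvement = 16 C
Meets 86 C spec: Yes

Improvement = 107 - 91 = 16 C
Spec check: 107 C >= 86 C? Yes


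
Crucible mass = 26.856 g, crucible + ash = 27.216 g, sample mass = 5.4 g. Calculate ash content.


Ash mass = 0.360 g
Ash content = 6.67%


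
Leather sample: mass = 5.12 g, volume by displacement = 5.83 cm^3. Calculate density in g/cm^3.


Density = mass / volume
Density = 5.12 / 5.83 = 0.878 g/cm^3


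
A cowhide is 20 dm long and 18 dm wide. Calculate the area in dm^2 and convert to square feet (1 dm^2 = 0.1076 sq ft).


Area = 20 x 18 = 360 dm^2
Conversion: 360 x 0.1076 = 38.74 sq ft


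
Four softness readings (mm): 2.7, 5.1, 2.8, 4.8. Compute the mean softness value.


Sum = 2.7 + 5.1 + 2.8 + 4.8
Mean = 15.4 / 4 = 3.85 mm


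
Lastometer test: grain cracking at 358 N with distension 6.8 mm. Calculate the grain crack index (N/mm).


52.6 N/mm


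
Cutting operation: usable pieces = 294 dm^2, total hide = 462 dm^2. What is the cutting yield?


Yield = usable / total x 100
Yield = 294 / 462 x 100 = 63.6%


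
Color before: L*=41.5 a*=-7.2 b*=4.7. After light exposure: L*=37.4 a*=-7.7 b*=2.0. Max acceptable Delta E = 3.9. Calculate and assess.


Delta E = 4.93
Passes: No

dL = -4.1, da = -0.5, db = -2.7
dE = sqrt((-4.1)^2 + (-0.5)^2 + (-2.7)^2) = 4.93
Max = 3.9
Passes: No


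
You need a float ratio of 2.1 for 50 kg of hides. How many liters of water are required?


Water = hide weight x target ratio
Water = 50 x 2.1 = 105.0 L


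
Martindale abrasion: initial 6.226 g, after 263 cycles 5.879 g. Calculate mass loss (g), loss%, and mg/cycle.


Mass loss = 0.347 g
Loss = 5.57%
Rate = 1.319 mg/cycle

Loss = 6.226 - 5.879 = 0.347 g
Loss% = 0.347 / 6.226 x 100 = 5.57%
Rate = 0.347 / 263 x 1000 = 1.319 mg/cycle


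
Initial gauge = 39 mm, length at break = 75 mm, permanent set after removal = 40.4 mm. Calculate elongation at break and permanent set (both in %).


Elongation at break = (75 - 39) / 39 x 100 = 92.3%
Permanent set = (40.4 - 39) / 39 x 100 = 3.6%


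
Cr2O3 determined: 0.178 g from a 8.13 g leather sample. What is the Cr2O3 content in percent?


Cr2O3% = 0.178 / 8.13 x 100
Cr2O3% = 2.19%


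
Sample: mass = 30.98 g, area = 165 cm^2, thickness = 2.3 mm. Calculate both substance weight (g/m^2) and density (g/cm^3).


SW = 30.98 / 165 x 10000 = 1877.6 g/m^2
Volume = 165 x 2.3 / 10 = 37.95 cm^3
Density = 30.98 / 37.95 = 0.816 g/cm^3


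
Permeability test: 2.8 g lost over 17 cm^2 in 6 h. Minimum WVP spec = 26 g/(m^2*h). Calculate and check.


WVP = 274.51 g/(m^2*h)
Meets specification: Yes

WVP = 2.8 / (17 x 6) x 10000 = 274.51 g/(m^2*h)
Minimum: 26 g/(m^2*h)
Meets spec: Yes
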